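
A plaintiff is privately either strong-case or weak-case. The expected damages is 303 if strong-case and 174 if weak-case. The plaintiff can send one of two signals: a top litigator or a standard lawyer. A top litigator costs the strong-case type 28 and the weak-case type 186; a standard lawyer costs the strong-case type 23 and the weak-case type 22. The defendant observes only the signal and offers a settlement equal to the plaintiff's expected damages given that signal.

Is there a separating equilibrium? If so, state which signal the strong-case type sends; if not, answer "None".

Try strong-case → top litigator, weak-case → standard lawyer:
  Under separation the defendant infers type exactly: top litigator → strong-case (pays 303), standard lawyer → weak-case (pays 174).
  Strong-case: top litigator gives 303 − 28 = 275; standard lawyer gives 174 − 23 = 151. No deviation. ✓
  Weak-case: standard lawyer gives 174 − 22 = 152; top litigator gives 303 − 186 = 117. No deviation. ✓
Both hold — the strong-case type sends top litigator.

top litigator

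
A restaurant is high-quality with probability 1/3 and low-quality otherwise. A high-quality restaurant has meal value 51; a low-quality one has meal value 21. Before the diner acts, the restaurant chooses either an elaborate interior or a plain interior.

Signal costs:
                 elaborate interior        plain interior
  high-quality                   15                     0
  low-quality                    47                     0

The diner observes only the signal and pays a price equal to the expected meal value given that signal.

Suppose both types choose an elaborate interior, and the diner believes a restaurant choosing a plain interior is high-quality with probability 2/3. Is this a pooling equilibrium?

On the equilibrium path (elaborate interior) the diner holds the prior 1/3 and pays 1/3·51 + 2/3·21 = 31. Off-path (plain interior) belief 2/3 gives 2/3·51 + 1/3·21 = 41.
High-quality: elaborate interior gives 31 − 15 = 16; plain interior gives 41 − 0 = 41. Deviates. ✗
Low-quality: elaborate interior gives 31 − 47 = -16; plain interior gives 41 − 0 = 41. Deviates. ✗

No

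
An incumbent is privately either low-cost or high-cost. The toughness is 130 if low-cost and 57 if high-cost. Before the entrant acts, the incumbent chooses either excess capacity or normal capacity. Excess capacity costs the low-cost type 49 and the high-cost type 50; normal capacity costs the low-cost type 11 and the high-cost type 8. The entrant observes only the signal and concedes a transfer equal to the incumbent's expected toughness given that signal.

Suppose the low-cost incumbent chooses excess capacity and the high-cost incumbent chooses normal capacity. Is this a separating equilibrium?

If types separate, excess capacity earns payment 130 and normal capacity earns 57.
Low-cost: excess capacity gives 130 − 49 = 81; normal capacity gives 57 − 11 = 46. No deviation. ✓
High-cost: normal capacity gives 57 − 8 = 49; excess capacity gives 130 − 50 = 80. Would deviate. ✗

No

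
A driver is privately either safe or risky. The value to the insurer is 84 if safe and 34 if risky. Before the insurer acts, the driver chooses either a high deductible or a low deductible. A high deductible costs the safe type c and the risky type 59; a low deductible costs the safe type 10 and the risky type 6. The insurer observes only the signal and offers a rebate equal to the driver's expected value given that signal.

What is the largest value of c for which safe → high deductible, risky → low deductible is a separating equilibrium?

Under separation: high deductible → safe (pays 84); low deductible → risky (pays 34).
Risky: 34 − 6 = 28 ≥ 84 − 59 = 25. Holds regardless of c. ✓
Safe: 84 − c ≥ 34 − 10, so c ≤ 84 − 24 = 60.

60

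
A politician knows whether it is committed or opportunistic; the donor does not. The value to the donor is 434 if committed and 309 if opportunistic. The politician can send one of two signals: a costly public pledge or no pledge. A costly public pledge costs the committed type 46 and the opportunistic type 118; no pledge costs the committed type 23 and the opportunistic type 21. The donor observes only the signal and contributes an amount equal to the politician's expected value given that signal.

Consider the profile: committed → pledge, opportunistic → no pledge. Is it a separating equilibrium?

If types separate, pledge earns payment 434 and no pledge earns 309.
Committed: pledge gives 434 − 46 = 388; no pledge gives 309 − 23 = 286. No deviation. ✓
Opportunistic: no pledge gives 309 − 21 = 288; pledge gives 434 − 118 = 316. Would deviate. ✗

No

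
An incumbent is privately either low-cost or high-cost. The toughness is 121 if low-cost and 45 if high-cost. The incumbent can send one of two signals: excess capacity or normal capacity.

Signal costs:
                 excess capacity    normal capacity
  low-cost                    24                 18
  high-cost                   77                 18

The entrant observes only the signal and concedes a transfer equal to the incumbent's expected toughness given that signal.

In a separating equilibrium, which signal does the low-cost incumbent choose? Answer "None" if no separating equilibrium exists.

None

Try low-cost → excess capacity, high-cost → normal capacity:
  If types separate, excess capacity earns payment 121 and normal capacity earns 45.
  Low-cost: excess capacity gives 121 − 24 = 97; normal capacity gives 45 − 18 = 27. No deviation. ✓
  High-cost: normal capacity gives 45 − 18 = 27; excess capacity gives 121 − 77 = 44. Would deviate. ✗
Try low-cost → normal capacity, high-cost → excess capacity:
  If types separate, normal capacity earns payment 121 and excess capacity earns 45.
  Low-cost: normal capacity gives 121 − 18 = 103; excess capacity gives 45 − 24 = 21. No deviation. ✓
  High-cost: excess capacity gives 45 − 77 = -32; normal capacity gives 121 − 18 = 103. Would deviate. ✗
Neither assignment is incentive-compatible.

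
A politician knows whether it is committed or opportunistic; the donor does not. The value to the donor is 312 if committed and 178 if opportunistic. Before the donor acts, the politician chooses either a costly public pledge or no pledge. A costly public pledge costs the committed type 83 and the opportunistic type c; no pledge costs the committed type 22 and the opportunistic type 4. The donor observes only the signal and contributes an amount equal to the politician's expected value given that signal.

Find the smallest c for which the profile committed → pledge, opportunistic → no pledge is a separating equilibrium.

Under separation: pledge → committed (pays 312); no pledge → opportunistic (pays 178).
Committed: 312 − 83 = 229 ≥ 178 − 22 = 156. Holds regardless of c. ✓
Opportunistic: 178 − 4 ≥ 312 − c, so c ≥ 312 − 174 = 138.

138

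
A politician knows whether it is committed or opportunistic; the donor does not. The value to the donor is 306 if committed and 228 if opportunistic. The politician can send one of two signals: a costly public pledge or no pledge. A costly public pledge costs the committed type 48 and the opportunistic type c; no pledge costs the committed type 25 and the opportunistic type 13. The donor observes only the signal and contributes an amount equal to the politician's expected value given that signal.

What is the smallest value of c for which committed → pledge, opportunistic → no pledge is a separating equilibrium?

Under separation: pledge → committed (pays 306); no pledge → opportunistic (pays 228).
Committed: 306 − 48 = 258 ≥ 228 − 25 = 203. Holds regardless of c. ✓
Opportunistic: 228 − 13 ≥ 306 − c, so c ≥ 306 − 215 = 91.

91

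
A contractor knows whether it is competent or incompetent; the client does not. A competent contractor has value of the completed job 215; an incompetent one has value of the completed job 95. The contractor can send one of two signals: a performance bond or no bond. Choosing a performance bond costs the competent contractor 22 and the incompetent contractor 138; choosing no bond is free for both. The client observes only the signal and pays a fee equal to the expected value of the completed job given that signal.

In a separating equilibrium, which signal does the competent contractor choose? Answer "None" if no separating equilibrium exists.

Try competent → bond, incompetent → no bond:
  If types separate, bond earns payment 215 and no bond earns 95.
  Competent: bond gives 215 − 22 = 193; no bond gives 95 − 0 = 95. No deviation. ✓
  Incompetent: no bond gives 95 − 0 = 95; bond gives 215 − 138 = 77. No deviation. ✓
Both hold — the competent type sends bond.

bond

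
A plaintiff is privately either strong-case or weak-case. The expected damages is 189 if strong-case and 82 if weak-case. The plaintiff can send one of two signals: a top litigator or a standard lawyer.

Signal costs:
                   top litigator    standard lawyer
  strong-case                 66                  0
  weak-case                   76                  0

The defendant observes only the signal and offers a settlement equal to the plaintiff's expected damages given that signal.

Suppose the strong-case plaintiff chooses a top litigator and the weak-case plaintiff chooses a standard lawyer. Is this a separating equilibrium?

If types separate, top litigator earns payment 189 and standard lawyer earns 82.
Strong-case: top litigator gives 189 − 66 = 123; standard lawyer gives 82 − 0 = 82. No deviation. ✓
Weak-case: standard lawyer gives 82 − 0 = 82; top litigator gives 189 − 76 = 113. Would deviate. ✗

No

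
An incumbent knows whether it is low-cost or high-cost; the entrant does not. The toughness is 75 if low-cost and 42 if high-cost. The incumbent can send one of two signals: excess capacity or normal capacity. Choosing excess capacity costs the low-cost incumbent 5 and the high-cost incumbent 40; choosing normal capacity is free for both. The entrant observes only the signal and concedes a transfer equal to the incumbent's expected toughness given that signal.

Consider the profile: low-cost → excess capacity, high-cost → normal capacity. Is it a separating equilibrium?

Yes

Under separation the entrant infers type exactly: excess capacity → low-cost (pays 75), normal capacity → high-cost (pays 42).
Low-cost: excess capacity gives 75 − 5 = 70; normal capacity gives 42 − 0 = 42. No deviation. ✓
High-cost: normal capacity gives 42 − 0 = 42; excess capacity gives 75 − 40 = 35. No deviation. ✓
Neither type gains from mimicking the other.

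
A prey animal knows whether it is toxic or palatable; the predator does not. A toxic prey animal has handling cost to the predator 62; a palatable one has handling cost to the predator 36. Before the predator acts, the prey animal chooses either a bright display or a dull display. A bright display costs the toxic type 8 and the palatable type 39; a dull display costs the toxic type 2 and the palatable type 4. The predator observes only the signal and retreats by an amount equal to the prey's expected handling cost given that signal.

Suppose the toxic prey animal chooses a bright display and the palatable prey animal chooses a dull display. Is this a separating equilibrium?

Yes

If types separate, bright display earns payment 62 and dull display earns 36.
Toxic: bright display gives 62 − 8 = 54; dull display gives 36 − 2 = 34. No deviation. ✓
Palatable: dull display gives 36 − 4 = 32; bright display gives 62 − 39 = 23. No deviation. ✓
Both incentive constraints hold.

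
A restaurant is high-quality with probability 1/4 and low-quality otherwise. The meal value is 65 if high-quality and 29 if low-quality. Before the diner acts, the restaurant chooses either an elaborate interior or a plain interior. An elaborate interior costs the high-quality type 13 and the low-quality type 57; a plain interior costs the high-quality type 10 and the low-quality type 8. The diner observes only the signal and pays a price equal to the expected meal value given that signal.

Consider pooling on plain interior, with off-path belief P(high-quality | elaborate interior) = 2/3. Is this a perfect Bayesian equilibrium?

On the equilibrium path (plain interior) the diner holds the prior 1/4 and pays 1/4·65 + 3/4·29 = 38. Off-path (elaborate interior) belief 2/3 gives 2/3·65 + 1/3·29 = 53.
High-quality: plain interior gives 38 − 10 = 28; elaborate interior gives 53 − 13 = 40. Deviates. ✗
Low-quality: plain interior gives 38 − 8 = 30; elaborate interior gives 53 − 57 = -4. Stays. ✓

No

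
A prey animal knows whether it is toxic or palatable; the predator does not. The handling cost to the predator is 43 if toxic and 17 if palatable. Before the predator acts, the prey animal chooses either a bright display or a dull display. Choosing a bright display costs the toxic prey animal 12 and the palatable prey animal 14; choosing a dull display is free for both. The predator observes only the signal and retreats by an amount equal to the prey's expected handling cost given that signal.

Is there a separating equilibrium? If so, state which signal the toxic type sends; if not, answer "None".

Try toxic → bright display, palatable → dull display:
  Under separation the predator infers type exactly: bright display → toxic (pays 43), dull display → palatable (pays 17).
  Toxic: bright display gives 43 − 12 = 31; dull display gives 17 − 0 = 17. No deviation. ✓
  Palatable: dull display gives 17 − 0 = 17; bright display gives 43 − 14 = 29. Would deviate. ✗
Try toxic → dull display, palatable → bright display:
  Under separation the predator infers type exactly: dull display → toxic (pays 43), bright display → palatable (pays 17).
  Toxic: dull display gives 43 − 0 = 43; bright display gives 17 − 12 = 5. No deviation. ✓
  Palatable: bright display gives 17 − 14 = 3; dull display gives 43 − 0 = 43. Would deviate. ✗
Neither assignment is incentive-compatible.

None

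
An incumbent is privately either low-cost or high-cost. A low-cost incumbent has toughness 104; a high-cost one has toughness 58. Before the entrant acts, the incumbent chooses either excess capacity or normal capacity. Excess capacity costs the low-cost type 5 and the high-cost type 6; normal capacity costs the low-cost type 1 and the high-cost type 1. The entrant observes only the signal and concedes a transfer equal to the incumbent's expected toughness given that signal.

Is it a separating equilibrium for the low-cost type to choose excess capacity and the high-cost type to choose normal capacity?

If types separate, excess capacity earns payment 104 and normal capacity earns 58.
Low-cost: excess capacity gives 104 − 5 = 99; normal capacity gives 58 − 1 = 57. No deviation. ✓
High-cost: normal capacity gives 58 − 1 = 57; excess capacity gives 104 − 6 = 98. Would deviate. ✗

No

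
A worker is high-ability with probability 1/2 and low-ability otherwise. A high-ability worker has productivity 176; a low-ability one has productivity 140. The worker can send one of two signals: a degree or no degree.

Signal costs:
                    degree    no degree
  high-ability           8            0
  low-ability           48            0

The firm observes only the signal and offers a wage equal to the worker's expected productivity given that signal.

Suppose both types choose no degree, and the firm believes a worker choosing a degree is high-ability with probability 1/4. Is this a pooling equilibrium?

Yes

At the pooled signal (no degree) the firm holds the prior 1/2 and pays 1/2·176 + 1/2·140 = 158. Off-path (degree) belief 1/4 gives 1/4·176 + 3/4·140 = 149.
High-ability: no degree gives 158 − 0 = 158; degree gives 149 − 8 = 141. Stays. ✓
Low-ability: no degree gives 158 − 0 = 158; degree gives 149 − 48 = 101. Stays. ✓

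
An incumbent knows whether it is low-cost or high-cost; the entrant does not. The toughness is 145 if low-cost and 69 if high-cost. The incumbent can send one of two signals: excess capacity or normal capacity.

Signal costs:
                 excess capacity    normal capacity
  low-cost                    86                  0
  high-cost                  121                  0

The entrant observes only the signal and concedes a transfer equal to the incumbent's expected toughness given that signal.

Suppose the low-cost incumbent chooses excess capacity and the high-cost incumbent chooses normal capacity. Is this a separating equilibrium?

If types separate, excess capacity earns payment 145 and normal capacity earns 69.
Low-cost: excess capacity gives 145 − 86 = 59; normal capacity gives 69 − 0 = 69. Would deviate. ✗
High-cost: normal capacity gives 69 − 0 = 69; excess capacity gives 145 − 121 = 24. No deviation. ✓

No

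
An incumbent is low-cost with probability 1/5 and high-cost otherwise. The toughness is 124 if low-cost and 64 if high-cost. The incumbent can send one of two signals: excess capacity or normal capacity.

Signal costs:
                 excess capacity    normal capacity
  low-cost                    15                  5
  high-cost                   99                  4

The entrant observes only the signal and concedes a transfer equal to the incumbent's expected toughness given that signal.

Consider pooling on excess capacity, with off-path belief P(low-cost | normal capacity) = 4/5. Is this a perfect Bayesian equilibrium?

No

At the pooled signal (excess capacity) the entrant holds the prior 1/5 and pays 1/5·124 + 4/5·64 = 76. Off-path (normal capacity) belief 4/5 gives 4/5·124 + 1/5·64 = 112.
Low-cost: excess capacity gives 76 − 15 = 61; normal capacity gives 112 − 5 = 107. Deviates. ✗
High-cost: excess capacity gives 76 − 99 = -23; normal capacity gives 112 − 4 = 108. Deviates. ✗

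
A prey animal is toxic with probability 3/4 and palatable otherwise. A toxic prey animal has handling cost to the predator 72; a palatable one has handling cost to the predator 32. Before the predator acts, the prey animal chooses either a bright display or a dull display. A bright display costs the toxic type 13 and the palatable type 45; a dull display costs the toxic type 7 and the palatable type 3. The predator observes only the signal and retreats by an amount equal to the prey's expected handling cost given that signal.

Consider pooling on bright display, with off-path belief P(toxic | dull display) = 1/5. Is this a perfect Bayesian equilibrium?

No

At the pooled signal (bright display) the predator holds the prior 3/4 and pays 3/4·72 + 1/4·32 = 62. Off-path (dull display) belief 1/5 gives 1/5·72 + 4/5·32 = 40.
Toxic: bright display gives 62 − 13 = 49; dull display gives 40 − 7 = 33. Stays. ✓
Palatable: bright display gives 62 − 45 = 17; dull display gives 40 − 3 = 37. Deviates. ✗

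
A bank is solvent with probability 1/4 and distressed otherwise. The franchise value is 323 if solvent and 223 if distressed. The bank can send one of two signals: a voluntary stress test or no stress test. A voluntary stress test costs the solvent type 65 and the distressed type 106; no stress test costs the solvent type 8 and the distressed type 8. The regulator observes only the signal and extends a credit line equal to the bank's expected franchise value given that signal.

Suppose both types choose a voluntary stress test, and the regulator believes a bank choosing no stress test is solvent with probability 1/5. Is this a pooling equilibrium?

At the pooled signal (stress test) the regulator holds the prior 1/4 and pays 1/4·323 + 3/4·223 = 248. Off-path (no stress test) belief 1/5 gives 1/5·323 + 4/5·223 = 243.
Solvent: stress test gives 248 − 65 = 183; no stress test gives 243 − 8 = 235. Deviates. ✗
Distressed: stress test gives 248 − 106 = 142; no stress test gives 243 − 8 = 235. Deviates. ✗

No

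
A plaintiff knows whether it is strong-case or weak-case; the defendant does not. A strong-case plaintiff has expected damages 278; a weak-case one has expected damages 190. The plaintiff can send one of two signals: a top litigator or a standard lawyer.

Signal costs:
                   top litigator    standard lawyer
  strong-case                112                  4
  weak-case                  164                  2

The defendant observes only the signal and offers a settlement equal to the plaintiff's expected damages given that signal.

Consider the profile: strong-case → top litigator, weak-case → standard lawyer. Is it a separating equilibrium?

If types separate, top litigator earns payment 278 and standard lawyer earns 190.
Strong-case: top litigator gives 278 − 112 = 166; standard lawyer gives 190 − 4 = 186. Would deviate. ✗
Weak-case: standard lawyer gives 190 − 2 = 188; top litigator gives 278 − 164 = 114. No deviation. ✓

No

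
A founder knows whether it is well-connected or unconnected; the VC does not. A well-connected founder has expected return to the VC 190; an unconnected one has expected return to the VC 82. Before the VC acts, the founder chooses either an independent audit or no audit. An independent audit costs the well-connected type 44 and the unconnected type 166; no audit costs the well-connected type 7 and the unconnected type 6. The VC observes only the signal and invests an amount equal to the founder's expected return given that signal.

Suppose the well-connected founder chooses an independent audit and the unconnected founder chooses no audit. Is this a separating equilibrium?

Under separation the VC infers type exactly: audit → well-connected (pays 190), no audit → unconnected (pays 82).
Well-connected: audit gives 190 − 44 = 146; no audit gives 82 − 7 = 75. No deviation. ✓
Unconnected: no audit gives 82 − 6 = 76; audit gives 190 − 166 = 24. No deviation. ✓
Both incentive constraints hold.

Yes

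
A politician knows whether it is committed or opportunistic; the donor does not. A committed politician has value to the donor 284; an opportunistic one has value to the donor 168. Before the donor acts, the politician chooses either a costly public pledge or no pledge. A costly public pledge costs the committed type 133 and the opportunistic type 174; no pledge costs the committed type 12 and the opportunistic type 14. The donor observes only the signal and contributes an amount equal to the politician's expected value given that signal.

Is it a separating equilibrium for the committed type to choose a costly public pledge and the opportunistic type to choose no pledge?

No

If types separate, pledge earns payment 284 and no pledge earns 168.
Committed: pledge gives 284 − 133 = 151; no pledge gives 168 − 12 = 156. Would deviate. ✗
Opportunistic: no pledge gives 168 − 14 = 154; pledge gives 284 − 174 = 110. No deviation. ✓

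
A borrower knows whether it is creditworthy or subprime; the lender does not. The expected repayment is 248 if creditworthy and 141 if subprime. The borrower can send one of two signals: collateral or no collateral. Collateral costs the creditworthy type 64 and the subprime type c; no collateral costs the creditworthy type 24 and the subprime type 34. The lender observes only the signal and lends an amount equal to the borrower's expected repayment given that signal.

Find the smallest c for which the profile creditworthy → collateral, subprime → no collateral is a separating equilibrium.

Under separation: collateral → creditworthy (pays 248); no collateral → subprime (pays 141).
Creditworthy: 248 − 64 = 184 ≥ 141 − 24 = 117. Holds regardless of c. ✓
Subprime: 141 − 34 ≥ 248 − c, so c ≥ 248 − 107 = 141.

141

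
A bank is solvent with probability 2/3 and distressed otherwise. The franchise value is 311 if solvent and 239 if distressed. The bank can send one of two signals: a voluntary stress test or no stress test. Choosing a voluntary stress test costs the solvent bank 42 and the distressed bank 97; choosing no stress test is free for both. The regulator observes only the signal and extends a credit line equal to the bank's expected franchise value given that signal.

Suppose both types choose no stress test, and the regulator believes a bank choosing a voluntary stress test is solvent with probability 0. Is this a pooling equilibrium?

Yes

At the pooled signal (no stress test) the regulator holds the prior 2/3 and pays 2/3·311 + 1/3·239 = 287. Off-path (stress test) belief 0 gives 0·311 + 1·239 = 239.
Solvent: no stress test gives 287 − 0 = 287; stress test gives 239 − 42 = 197. Stays. ✓
Distressed: no stress test gives 287 − 0 = 287; stress test gives 239 − 97 = 142. Stays. ✓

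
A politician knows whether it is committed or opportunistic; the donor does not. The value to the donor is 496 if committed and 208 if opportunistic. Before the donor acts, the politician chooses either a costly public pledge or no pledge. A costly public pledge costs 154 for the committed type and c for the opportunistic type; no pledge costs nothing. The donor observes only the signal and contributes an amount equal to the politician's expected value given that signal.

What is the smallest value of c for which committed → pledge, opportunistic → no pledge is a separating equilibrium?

288

Under separation: pledge → committed (pays 496); no pledge → opportunistic (pays 208).
Committed: 496 − 154 = 342 ≥ 208 − 0 = 208. Holds regardless of c. ✓
Opportunistic: 208 − 0 ≥ 496 − c, so c ≥ 496 − 208 = 288.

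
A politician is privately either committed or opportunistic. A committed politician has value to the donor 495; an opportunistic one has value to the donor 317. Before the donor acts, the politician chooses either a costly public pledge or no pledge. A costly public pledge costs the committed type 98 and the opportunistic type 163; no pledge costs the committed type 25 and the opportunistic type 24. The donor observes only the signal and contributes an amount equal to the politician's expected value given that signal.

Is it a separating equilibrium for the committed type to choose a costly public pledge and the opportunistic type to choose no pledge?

No

If types separate, pledge earns payment 495 and no pledge earns 317.
Committed: pledge gives 495 − 98 = 397; no pledge gives 317 − 25 = 292. No deviation. ✓
Opportunistic: no pledge gives 317 − 24 = 293; pledge gives 495 − 163 = 332. Would deviate. ✗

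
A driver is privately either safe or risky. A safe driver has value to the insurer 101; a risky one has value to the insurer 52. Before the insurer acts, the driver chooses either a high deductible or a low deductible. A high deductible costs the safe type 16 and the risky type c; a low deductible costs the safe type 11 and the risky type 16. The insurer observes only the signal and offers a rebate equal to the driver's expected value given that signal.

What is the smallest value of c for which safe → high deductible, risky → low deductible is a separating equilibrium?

Under separation: high deductible → safe (pays 101); low deductible → risky (pays 52).
Safe: 101 − 16 = 85 ≥ 52 − 11 = 41. Holds regardless of c. ✓
Risky: 52 − 16 ≥ 101 − c, so c ≥ 101 − 36 = 65.

65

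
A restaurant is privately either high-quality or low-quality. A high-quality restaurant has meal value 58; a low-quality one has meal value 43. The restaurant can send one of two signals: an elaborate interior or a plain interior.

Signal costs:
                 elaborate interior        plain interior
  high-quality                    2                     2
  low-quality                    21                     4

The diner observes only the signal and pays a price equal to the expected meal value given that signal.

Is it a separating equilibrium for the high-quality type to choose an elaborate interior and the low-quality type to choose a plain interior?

If types separate, elaborate interior earns payment 58 and plain interior earns 43.
High-quality: elaborate interior gives 58 − 2 = 56; plain interior gives 43 − 2 = 41. No deviation. ✓
Low-quality: plain interior gives 43 − 4 = 39; elaborate interior gives 58 − 21 = 37. No deviation. ✓
Neither type gains from mimicking the other.

Yes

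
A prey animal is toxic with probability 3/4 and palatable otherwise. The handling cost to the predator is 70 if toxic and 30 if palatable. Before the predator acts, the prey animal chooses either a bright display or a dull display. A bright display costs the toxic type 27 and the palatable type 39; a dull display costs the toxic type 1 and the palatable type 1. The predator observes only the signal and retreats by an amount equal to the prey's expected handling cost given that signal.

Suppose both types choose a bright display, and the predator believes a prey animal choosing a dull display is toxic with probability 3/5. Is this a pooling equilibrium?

No

At the pooled signal (bright display) the predator holds the prior 3/4 and pays 3/4·70 + 1/4·30 = 60. Off-path (dull display) belief 3/5 gives 3/5·70 + 2/5·30 = 54.
Toxic: bright display gives 60 − 27 = 33; dull display gives 54 − 1 = 53. Deviates. ✗
Palatable: bright display gives 60 − 39 = 21; dull display gives 54 − 1 = 53. Deviates. ✗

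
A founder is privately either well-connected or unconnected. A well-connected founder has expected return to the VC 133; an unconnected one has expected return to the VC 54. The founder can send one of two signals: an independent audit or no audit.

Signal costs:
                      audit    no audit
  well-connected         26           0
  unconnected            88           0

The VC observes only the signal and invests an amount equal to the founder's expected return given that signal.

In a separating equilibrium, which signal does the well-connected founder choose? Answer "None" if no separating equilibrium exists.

Try well-connected → audit, unconnected → no audit:
  Under separation the VC infers type exactly: audit → well-connected (pays 133), no audit → unconnected (pays 54).
  Well-connected: audit gives 133 − 26 = 107; no audit gives 54 − 0 = 54. No deviation. ✓
  Unconnected: no audit gives 54 − 0 = 54; audit gives 133 − 88 = 45. No deviation. ✓
Both hold — the well-connected type sends audit.

audit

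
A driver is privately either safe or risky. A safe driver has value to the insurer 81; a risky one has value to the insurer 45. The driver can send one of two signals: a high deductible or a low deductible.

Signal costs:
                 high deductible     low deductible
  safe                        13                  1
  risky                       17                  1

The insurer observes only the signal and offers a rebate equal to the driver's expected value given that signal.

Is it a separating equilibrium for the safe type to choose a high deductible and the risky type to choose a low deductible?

No

If types separate, high deductible earns payment 81 and low deductible earns 45.
Safe: high deductible gives 81 − 13 = 68; low deductible gives 45 − 1 = 44. No deviation. ✓
Risky: low deductible gives 45 − 1 = 44; high deductible gives 81 − 17 = 64. Would deviate. ✗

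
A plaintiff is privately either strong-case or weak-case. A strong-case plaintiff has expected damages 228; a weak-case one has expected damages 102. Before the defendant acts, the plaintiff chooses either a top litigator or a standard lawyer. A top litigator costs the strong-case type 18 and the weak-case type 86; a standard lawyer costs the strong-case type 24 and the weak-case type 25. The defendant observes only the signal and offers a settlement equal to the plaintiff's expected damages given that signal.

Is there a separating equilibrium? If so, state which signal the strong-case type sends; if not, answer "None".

Try strong-case → top litigator, weak-case → standard lawyer:
  Under separation the defendant infers type exactly: top litigator → strong-case (pays 228), standard lawyer → weak-case (pays 102).
  Strong-case: top litigator gives 228 − 18 = 210; standard lawyer gives 102 − 24 = 78. No deviation. ✓
  Weak-case: standard lawyer gives 102 − 25 = 77; top litigator gives 228 − 86 = 142. Would deviate. ✗
Try strong-case → standard lawyer, weak-case → top litigator:
  Under separation the defendant infers type exactly: standard lawyer → strong-case (pays 228), top litigator → weak-case (pays 102).
  Strong-case: standard lawyer gives 228 − 24 = 204; top litigator gives 102 − 18 = 84. No deviation. ✓
  Weak-case: top litigator gives 102 − 86 = 16; standard lawyer gives 228 − 25 = 203. Would deviate. ✗
Neither assignment is incentive-compatible.

None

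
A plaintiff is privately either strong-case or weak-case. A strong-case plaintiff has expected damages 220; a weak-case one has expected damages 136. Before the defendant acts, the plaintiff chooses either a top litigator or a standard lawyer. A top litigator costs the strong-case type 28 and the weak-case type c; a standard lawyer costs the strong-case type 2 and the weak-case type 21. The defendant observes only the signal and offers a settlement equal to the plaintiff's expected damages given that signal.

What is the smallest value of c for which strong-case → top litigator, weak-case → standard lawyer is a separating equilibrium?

Under separation: top litigator → strong-case (pays 220); standard lawyer → weak-case (pays 136).
Strong-case: 220 − 28 = 192 ≥ 136 − 2 = 134. Holds regardless of c. ✓
Weak-case: 136 − 21 ≥ 220 − c, so c ≥ 220 − 115 = 105.

105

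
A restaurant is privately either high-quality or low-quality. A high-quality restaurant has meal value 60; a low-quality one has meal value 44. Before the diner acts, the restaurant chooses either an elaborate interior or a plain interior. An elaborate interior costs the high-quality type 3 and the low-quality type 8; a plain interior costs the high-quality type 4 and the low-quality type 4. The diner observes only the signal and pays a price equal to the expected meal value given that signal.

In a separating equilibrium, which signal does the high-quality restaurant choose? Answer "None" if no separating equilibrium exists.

Try high-quality → elaborate interior, low-quality → plain interior:
  If types separate, elaborate interior earns payment 60 and plain interior earns 44.
  High-quality: elaborate interior gives 60 − 3 = 57; plain interior gives 44 − 4 = 40. No deviation. ✓
  Low-quality: plain interior gives 44 − 4 = 40; elaborate interior gives 60 − 8 = 52. Would deviate. ✗
Try high-quality → plain interior, low-quality → elaborate interior:
  If types separate, plain interior earns payment 60 and elaborate interior earns 44.
  High-quality: plain interior gives 60 − 4 = 56; elaborate interior gives 44 − 3 = 41. No deviation. ✓
  Low-quality: elaborate interior gives 44 − 8 = 36; plain interior gives 60 − 4 = 56. Would deviate. ✗
Neither assignment is incentive-compatible.

None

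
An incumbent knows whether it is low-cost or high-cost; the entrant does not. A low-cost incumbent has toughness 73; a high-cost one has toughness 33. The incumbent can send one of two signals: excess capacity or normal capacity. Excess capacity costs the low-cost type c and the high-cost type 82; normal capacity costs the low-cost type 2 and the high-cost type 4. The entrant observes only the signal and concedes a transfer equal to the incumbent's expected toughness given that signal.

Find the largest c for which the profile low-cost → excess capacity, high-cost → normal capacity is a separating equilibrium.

Under separation: excess capacity → low-cost (pays 73); normal capacity → high-cost (pays 33).
High-cost: 33 − 4 = 29 ≥ 73 − 82 = -9. Holds regardless of c. ✓
Low-cost: 73 − c ≥ 33 − 2, so c ≤ 73 − 31 = 42.

42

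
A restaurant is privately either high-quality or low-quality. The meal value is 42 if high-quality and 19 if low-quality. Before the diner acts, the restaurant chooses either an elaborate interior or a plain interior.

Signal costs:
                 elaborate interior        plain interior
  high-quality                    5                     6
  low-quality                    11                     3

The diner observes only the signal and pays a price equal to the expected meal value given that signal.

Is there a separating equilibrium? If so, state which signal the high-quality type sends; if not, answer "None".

None

Try high-quality → elaborate interior, low-quality → plain interior:
  Under separation the diner infers type exactly: elaborate interior → high-quality (pays 42), plain interior → low-quality (pays 19).
  High-quality: elaborate interior gives 42 − 5 = 37; plain interior gives 19 − 6 = 13. No deviation. ✓
  Low-quality: plain interior gives 19 − 3 = 16; elaborate interior gives 42 − 11 = 31. Would deviate. ✗
Try high-quality → plain interior, low-quality → elaborate interior:
  Under separation the diner infers type exactly: plain interior → high-quality (pays 42), elaborate interior → low-quality (pays 19).
  High-quality: plain interior gives 42 − 6 = 36; elaborate interior gives 19 − 5 = 14. No deviation. ✓
  Low-quality: elaborate interior gives 19 − 11 = 8; plain interior gives 42 − 3 = 39. Would deviate. ✗
Neither assignment is incentive-compatible.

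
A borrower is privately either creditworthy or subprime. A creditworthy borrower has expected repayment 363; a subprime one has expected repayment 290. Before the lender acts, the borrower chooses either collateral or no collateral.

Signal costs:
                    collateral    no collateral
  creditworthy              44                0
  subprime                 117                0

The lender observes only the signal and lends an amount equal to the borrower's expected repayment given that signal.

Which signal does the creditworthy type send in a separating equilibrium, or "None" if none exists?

collateral

Try creditworthy → collateral, subprime → no collateral:
  Under separation the lender infers type exactly: collateral → creditworthy (pays 363), no collateral → subprime (pays 290).
  Creditworthy: collateral gives 363 − 44 = 319; no collateral gives 290 − 0 = 290. No deviation. ✓
  Subprime: no collateral gives 290 − 0 = 290; collateral gives 363 − 117 = 246. No deviation. ✓
Both hold — the creditworthy type sends collateral.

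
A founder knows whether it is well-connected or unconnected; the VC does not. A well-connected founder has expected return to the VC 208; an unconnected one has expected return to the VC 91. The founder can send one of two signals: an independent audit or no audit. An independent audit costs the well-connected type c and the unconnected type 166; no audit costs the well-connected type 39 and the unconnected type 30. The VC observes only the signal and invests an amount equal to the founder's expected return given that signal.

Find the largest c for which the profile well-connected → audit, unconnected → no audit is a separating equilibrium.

Under separation: audit → well-connected (pays 208); no audit → unconnected (pays 91).
Unconnected: 91 − 30 = 61 ≥ 208 − 166 = 42. Holds regardless of c. ✓
Well-connected: 208 − c ≥ 91 − 39, so c ≤ 208 − 52 = 156.

156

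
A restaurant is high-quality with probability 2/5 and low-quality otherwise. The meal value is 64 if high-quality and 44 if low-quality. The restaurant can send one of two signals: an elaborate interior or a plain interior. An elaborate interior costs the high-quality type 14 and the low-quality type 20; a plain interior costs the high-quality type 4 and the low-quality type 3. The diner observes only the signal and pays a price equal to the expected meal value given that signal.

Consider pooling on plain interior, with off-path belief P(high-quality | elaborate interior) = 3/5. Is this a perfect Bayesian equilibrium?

At the pooled signal (plain interior) the diner holds the prior 2/5 and pays 2/5·64 + 3/5·44 = 52. Off-path (elaborate interior) belief 3/5 gives 3/5·64 + 2/5·44 = 56.
High-quality: plain interior gives 52 − 4 = 48; elaborate interior gives 56 − 14 = 42. Stays. ✓
Low-quality: plain interior gives 52 − 3 = 49; elaborate interior gives 56 − 20 = 36. Stays. ✓

Yes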